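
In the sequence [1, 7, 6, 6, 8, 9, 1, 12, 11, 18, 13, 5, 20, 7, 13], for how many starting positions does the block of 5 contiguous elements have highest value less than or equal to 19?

8

(1, 7, 6, 6, 8) → max 8  ≤ 19 ✓
(7, 6, 6, 8, 9) → max 9  ≤ 19 ✓
(6, 6, 8, 9, 1) → max 9  ≤ 19 ✓
(6, 8, 9, 1, 12) → max 12  ≤ 19 ✓
(8, 9, 1, 12, 11) → max 12  ≤ 19 ✓
(9, 1, 12, 11, 18) → max 18  ≤ 19 ✓
(1, 12, 11, 18, 13) → max 18  ≤ 19 ✓
(12, 11, 18, 13, 5) → max 18  ≤ 19 ✓
(11, 18, 13, 5, 20) → max 20
(18, 13, 5, 20, 7) → max 20
(13, 5, 20, 7, 13) → max 20
8 windows satisfy the condition.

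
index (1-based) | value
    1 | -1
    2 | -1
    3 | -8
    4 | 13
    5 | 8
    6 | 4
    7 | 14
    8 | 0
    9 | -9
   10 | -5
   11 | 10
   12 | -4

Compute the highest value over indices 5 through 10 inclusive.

14

Elements at indices 5..10: 8, 4, 14, 0, -9, -5
max(8, 4, 14, 0, -9, -5) = 14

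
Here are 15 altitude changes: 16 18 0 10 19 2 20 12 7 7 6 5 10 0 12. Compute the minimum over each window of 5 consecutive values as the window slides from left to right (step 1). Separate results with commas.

0, 0, 0, 2, 2, 2, 6, 5, 5, 0, 0

[16, 18, 0, 10, 19] → min 0
[18, 0, 10, 19, 2] → min 0
[0, 10, 19, 2, 20] → min 0
[10, 19, 2, 20, 12] → min 2
[19, 2, 20, 12, 7] → min 2
[2, 20, 12, 7, 7] → min 2
[20, 12, 7, 7, 6] → min 6
[12, 7, 7, 6, 5] → min 5
[7, 7, 6, 5, 10] → min 5
[7, 6, 5, 10, 0] → min 0
[6, 5, 10, 0, 12] → min 0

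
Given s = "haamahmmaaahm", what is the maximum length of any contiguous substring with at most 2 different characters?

5

Extend right; when distinct count exceeds 2, shrink from the left:
[h] 1 distinct, len 1
[h, a] 2 distinct, len 2
[h, a, a] 2 distinct, len 3
[a, a, m] 2 distinct, len 3
[a, a, m, a] 2 distinct, len 4
[a, h] 2 distinct, len 2
[h, m] 2 distinct, len 2
[h, m, m] 2 distinct, len 3
[m, m, a] 2 distinct, len 3
[m, m, a, a] 2 distinct, len 4
[m, m, a, a, a] 2 distinct, len 5
[a, a, a, h] 2 distinct, len 4
[h, m] 2 distinct, len 2
Longest length with ≤2 distinct: 5.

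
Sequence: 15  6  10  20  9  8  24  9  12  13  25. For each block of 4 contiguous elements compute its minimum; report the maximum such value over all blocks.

9

Window mins for each of the 8 positions:
15 6 10 20 → min 6
6 10 20 9 → min 6
10 20 9 8 → min 8
20 9 8 24 → min 8
9 8 24 9 → min 8
8 24 9 12 → min 8
24 9 12 13 → min 9
9 12 13 25 → min 9
Maximum of these is 9.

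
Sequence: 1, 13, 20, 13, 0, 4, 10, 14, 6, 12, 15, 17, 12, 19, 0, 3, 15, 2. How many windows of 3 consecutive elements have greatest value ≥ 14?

1 13 20 → max 20  ≥ 14 ✓
13 20 13 → max 20  ≥ 14 ✓
20 13 0 → max 20  ≥ 14 ✓
13 0 4 → max 13
0 4 10 → max 10
4 10 14 → max 14  ≥ 14 ✓
10 14 6 → max 14  ≥ 14 ✓
14 6 12 → max 14  ≥ 14 ✓
6 12 15 → max 15  ≥ 14 ✓
12 15 17 → max 17  ≥ 14 ✓
15 17 12 → max 17  ≥ 14 ✓
17 12 19 → max 19  ≥ 14 ✓
12 19 0 → max 19  ≥ 14 ✓
19 0 3 → max 19  ≥ 14 ✓
0 3 15 → max 15  ≥ 14 ✓
3 15 2 → max 15  ≥ 14 ✓
14 windows satisfy the condition.

14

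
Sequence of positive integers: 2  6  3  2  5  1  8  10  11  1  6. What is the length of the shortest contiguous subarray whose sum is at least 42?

7

add 2: running sum 2 < 42
add 6: running sum 8 < 42
add 3: running sum 11 < 42
add 2: running sum 13 < 42
add 5: running sum 18 < 42
add 1: running sum 19 < 42
add 8: running sum 27 < 42
add 10: running sum 37 < 42
end 8: [6, 3, 2, 5, 1, 8, 10, 11] sum 46, len 8
end 9: [6, 3, 2, 5, 1, 8, 10, 11, 1] sum 47, len 9
end 10: [5, 1, 8, 10, 11, 1, 6] sum 42, len 7
Shortest qualifying length: 7.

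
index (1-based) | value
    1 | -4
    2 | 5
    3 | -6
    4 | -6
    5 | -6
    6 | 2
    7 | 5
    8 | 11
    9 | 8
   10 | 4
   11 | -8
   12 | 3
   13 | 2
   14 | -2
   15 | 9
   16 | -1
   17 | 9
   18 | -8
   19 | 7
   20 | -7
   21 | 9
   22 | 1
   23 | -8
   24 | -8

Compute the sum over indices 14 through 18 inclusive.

Elements at indices 14..18: -2, 9, -1, 9, -8
sum(-2, 9, -1, 9, -8) = 7

7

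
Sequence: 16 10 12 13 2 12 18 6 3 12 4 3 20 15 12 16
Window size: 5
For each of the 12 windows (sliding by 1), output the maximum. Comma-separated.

(16, 10, 12, 13, 2) → max 16
(10, 12, 13, 2, 12) → max 13
(12, 13, 2, 12, 18) → max 18
(13, 2, 12, 18, 6) → max 18
(2, 12, 18, 6, 3) → max 18
(12, 18, 6, 3, 12) → max 18
(18, 6, 3, 12, 4) → max 18
(6, 3, 12, 4, 3) → max 12
(3, 12, 4, 3, 20) → max 20
(12, 4, 3, 20, 15) → max 20
(4, 3, 20, 15, 12) → max 20
(3, 20, 15, 12, 16) → max 20

16, 13, 18, 18, 18, 18, 18, 12, 20, 20, 20, 20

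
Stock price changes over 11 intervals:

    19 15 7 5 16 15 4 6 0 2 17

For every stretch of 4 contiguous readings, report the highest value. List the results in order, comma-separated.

(19, 15, 7, 5) → max 19
(15, 7, 5, 16) → max 16
(7, 5, 16, 15) → max 16
(5, 16, 15, 4) → max 16
(16, 15, 4, 6) → max 16
(15, 4, 6, 0) → max 15
(4, 6, 0, 2) → max 6
(6, 0, 2, 17) → max 17

19, 16, 16, 16, 16, 15, 6, 17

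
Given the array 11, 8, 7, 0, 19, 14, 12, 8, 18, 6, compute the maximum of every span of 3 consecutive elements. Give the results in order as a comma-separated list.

(11, 8, 7) → max 11
(8, 7, 0) → max 8
(7, 0, 19) → max 19
(0, 19, 14) → max 19
(19, 14, 12) → max 19
(14, 12, 8) → max 14
(12, 8, 18) → max 18
(8, 18, 6) → max 18

11, 8, 19, 19, 19, 14, 18, 18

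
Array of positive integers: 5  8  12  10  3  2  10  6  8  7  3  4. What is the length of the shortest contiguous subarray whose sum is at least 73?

Extend right; whenever the sum reaches 73, record the length and shrink from the left:
add 5: running sum 5 < 73
add 8: running sum 13 < 73
add 12: running sum 25 < 73
add 10: running sum 35 < 73
add 3: running sum 38 < 73
add 2: running sum 40 < 73
add 10: running sum 50 < 73
add 6: running sum 56 < 73
add 8: running sum 64 < 73
add 7: running sum 71 < 73
add 3: shortest ending here [5, 8, 12, 10, 3, 2, 10, 6, 8, 7, 3] sum 74, len 11
add 4: shortest ending here [8, 12, 10, 3, 2, 10, 6, 8, 7, 3, 4] sum 73, len 11
Shortest qualifying length: 11.

11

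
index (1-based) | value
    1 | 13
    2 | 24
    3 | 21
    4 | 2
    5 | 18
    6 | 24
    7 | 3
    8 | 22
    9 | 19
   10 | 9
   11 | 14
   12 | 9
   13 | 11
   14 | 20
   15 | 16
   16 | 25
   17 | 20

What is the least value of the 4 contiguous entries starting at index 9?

Elements at indices 9..12: 19, 9, 14, 9
min(19, 9, 14, 9) = 9

9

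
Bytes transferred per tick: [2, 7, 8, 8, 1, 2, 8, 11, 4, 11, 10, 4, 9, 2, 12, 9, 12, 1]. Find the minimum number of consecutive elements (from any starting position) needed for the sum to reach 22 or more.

add 2: running sum 2 < 22
add 7: running sum 9 < 22
add 8: running sum 17 < 22
add 8: shortest ending here [7, 8, 8] sum 23, len 3
add 1: shortest ending here [7, 8, 8, 1] sum 24, len 4
add 2: shortest ending here [7, 8, 8, 1, 2] sum 26, len 5
add 8: shortest ending here [8, 8, 1, 2, 8] sum 27, len 5
add 11: shortest ending here [1, 2, 8, 11] sum 22, len 4
add 4: shortest ending here [8, 11, 4] sum 23, len 3
add 11: shortest ending here [11, 4, 11] sum 26, len 3
add 10: shortest ending here [4, 11, 10] sum 25, len 3
add 4: shortest ending here [11, 10, 4] sum 25, len 3
add 9: shortest ending here [10, 4, 9] sum 23, len 3
add 2: shortest ending here [10, 4, 9, 2] sum 25, len 4
add 12: shortest ending here [9, 2, 12] sum 23, len 3
add 9: shortest ending here [2, 12, 9] sum 23, len 3
add 12: shortest ending here [12, 9, 12] sum 33, len 3
add 1: shortest ending here [9, 12, 1] sum 22, len 3
Shortest qualifying length: 3.

3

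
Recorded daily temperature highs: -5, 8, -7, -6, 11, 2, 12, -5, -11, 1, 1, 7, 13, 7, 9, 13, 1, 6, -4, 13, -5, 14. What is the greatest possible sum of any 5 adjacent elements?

Each size-5 window and its sum:
(-5, 8, -7, -6, 11) → sum 1
(8, -7, -6, 11, 2) → sum 8
(-7, -6, 11, 2, 12) → sum 12
(-6, 11, 2, 12, -5) → sum 14
(11, 2, 12, -5, -11) → sum 9
(2, 12, -5, -11, 1) → sum -1
(12, -5, -11, 1, 1) → sum -2
(-5, -11, 1, 1, 7) → sum -7
(-11, 1, 1, 7, 13) → sum 11
(1, 1, 7, 13, 7) → sum 29
(1, 7, 13, 7, 9) → sum 37
(7, 13, 7, 9, 13) → sum 49
(13, 7, 9, 13, 1) → sum 43
(7, 9, 13, 1, 6) → sum 36
(9, 13, 1, 6, -4) → sum 25
(13, 1, 6, -4, 13) → sum 29
(1, 6, -4, 13, -5) → sum 11
(6, -4, 13, -5, 14) → sum 24
Greatest of these is 49.

49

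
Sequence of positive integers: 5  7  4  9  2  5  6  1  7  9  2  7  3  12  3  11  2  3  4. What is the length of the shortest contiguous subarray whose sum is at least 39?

6

add 5: running sum 5 < 39
add 7: running sum 12 < 39
add 4: running sum 16 < 39
add 9: running sum 25 < 39
add 2: running sum 27 < 39
add 5: running sum 32 < 39
add 6: running sum 38 < 39
add 1: shortest ending here [5, 7, 4, 9, 2, 5, 6, 1] sum 39, len 8
add 7: shortest ending here [7, 4, 9, 2, 5, 6, 1, 7] sum 41, len 8
add 9: shortest ending here [9, 2, 5, 6, 1, 7, 9] sum 39, len 7
add 2: shortest ending here [9, 2, 5, 6, 1, 7, 9, 2] sum 41, len 8
add 7: shortest ending here [2, 5, 6, 1, 7, 9, 2, 7] sum 39, len 8
add 3: shortest ending here [5, 6, 1, 7, 9, 2, 7, 3] sum 40, len 8
add 12: shortest ending here [7, 9, 2, 7, 3, 12] sum 40, len 6
add 3: shortest ending here [7, 9, 2, 7, 3, 12, 3] sum 43, len 7
add 11: shortest ending here [9, 2, 7, 3, 12, 3, 11] sum 47, len 7
add 2: shortest ending here [2, 7, 3, 12, 3, 11, 2] sum 40, len 7
add 3: shortest ending here [7, 3, 12, 3, 11, 2, 3] sum 41, len 7
add 4: shortest ending here [7, 3, 12, 3, 11, 2, 3, 4] sum 45, len 8
Shortest qualifying length: 6.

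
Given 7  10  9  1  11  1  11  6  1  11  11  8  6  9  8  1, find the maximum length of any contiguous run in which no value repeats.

add 7: [7] len 1
add 10: [7, 10] len 2
add 9: [7, 10, 9] len 3
add 1: [7, 10, 9, 1] len 4
add 11: [7, 10, 9, 1, 11] len 5
add 1 (repeat 1, move left end past it): [11, 1] len 2
add 11 (repeat 11, move left end past it): [1, 11] len 2
add 6: [1, 11, 6] len 3
add 1 (repeat 1, move left end past it): [11, 6, 1] len 3
add 11 (repeat 11, move left end past it): [6, 1, 11] len 3
add 11 (repeat 11, move left end past it): [11] len 1
add 8: [11, 8] len 2
add 6: [11, 8, 6] len 3
add 9: [11, 8, 6, 9] len 4
add 8 (repeat 8, move left end past it): [6, 9, 8] len 3
add 1: [6, 9, 8, 1] len 4
Longest all-distinct length: 5.

5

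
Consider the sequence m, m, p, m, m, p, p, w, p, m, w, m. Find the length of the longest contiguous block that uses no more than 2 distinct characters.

[m] 1 distinct, len 1
[m, m] 1 distinct, len 2
[m, m, p] 2 distinct, len 3
[m, m, p, m] 2 distinct, len 4
[m, m, p, m, m] 2 distinct, len 5
[m, m, p, m, m, p] 2 distinct, len 6
[m, m, p, m, m, p, p] 2 distinct, len 7
[p, p, w] 2 distinct, len 3
[p, p, w, p] 2 distinct, len 4
[p, m] 2 distinct, len 2
[m, w] 2 distinct, len 2
[m, w, m] 2 distinct, len 3
Longest length with ≤2 distinct: 7.

7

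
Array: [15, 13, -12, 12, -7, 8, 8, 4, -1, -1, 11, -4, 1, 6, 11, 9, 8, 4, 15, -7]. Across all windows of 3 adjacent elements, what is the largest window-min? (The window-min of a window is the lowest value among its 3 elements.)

Window mins for each of the 18 positions:
[15, 13, -12] → min -12
[13, -12, 12] → min -12
[-12, 12, -7] → min -12
[12, -7, 8] → min -7
[-7, 8, 8] → min -7
[8, 8, 4] → min 4
[8, 4, -1] → min -1
[4, -1, -1] → min -1
[-1, -1, 11] → min -1
[-1, 11, -4] → min -4
[11, -4, 1] → min -4
[-4, 1, 6] → min -4
[1, 6, 11] → min 1
[6, 11, 9] → min 6
[11, 9, 8] → min 8
[9, 8, 4] → min 4
[8, 4, 15] → min 4
[4, 15, -7] → min -7
Largest of these is 8.

8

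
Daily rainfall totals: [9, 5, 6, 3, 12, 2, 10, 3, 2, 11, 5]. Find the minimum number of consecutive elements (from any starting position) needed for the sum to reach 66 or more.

11

add 9: running sum 9 < 66
add 5: running sum 14 < 66
add 6: running sum 20 < 66
add 3: running sum 23 < 66
add 12: running sum 35 < 66
add 2: running sum 37 < 66
add 10: running sum 47 < 66
add 3: running sum 50 < 66
add 2: running sum 52 < 66
add 11: running sum 63 < 66
end 10: [9, 5, 6, 3, 12, 2, 10, 3, 2, 11, 5] sum 68, len 11
Shortest qualifying length: 11.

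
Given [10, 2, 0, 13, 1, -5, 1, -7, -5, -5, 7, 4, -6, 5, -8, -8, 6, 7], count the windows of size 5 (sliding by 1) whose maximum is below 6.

(10, 2, 0, 13, 1) → max 13
(2, 0, 13, 1, -5) → max 13
(0, 13, 1, -5, 1) → max 13
(13, 1, -5, 1, -7) → max 13
(1, -5, 1, -7, -5) → max 1  < 6 ✓
(-5, 1, -7, -5, -5) → max 1  < 6 ✓
(1, -7, -5, -5, 7) → max 7
(-7, -5, -5, 7, 4) → max 7
(-5, -5, 7, 4, -6) → max 7
(-5, 7, 4, -6, 5) → max 7
(7, 4, -6, 5, -8) → max 7
(4, -6, 5, -8, -8) → max 5  < 6 ✓
(-6, 5, -8, -8, 6) → max 6
(5, -8, -8, 6, 7) → max 7
3 windows satisfy the condition.

3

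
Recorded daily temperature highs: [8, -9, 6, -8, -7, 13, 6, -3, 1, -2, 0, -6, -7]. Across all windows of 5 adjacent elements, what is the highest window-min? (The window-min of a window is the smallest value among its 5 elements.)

-3

(8, -9, 6, -8, -7) → min -9
(-9, 6, -8, -7, 13) → min -9
(6, -8, -7, 13, 6) → min -8
(-8, -7, 13, 6, -3) → min -8
(-7, 13, 6, -3, 1) → min -7
(13, 6, -3, 1, -2) → min -3
(6, -3, 1, -2, 0) → min -3
(-3, 1, -2, 0, -6) → min -6
(1, -2, 0, -6, -7) → min -7
Highest of these is -3.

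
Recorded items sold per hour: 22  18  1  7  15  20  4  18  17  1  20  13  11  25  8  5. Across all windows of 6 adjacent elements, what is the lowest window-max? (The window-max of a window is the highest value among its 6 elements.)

Window maxs for each of the 11 positions:
[22, 18, 1, 7, 15, 20] → max 22
[18, 1, 7, 15, 20, 4] → max 20
[1, 7, 15, 20, 4, 18] → max 20
[7, 15, 20, 4, 18, 17] → max 20
[15, 20, 4, 18, 17, 1] → max 20
[20, 4, 18, 17, 1, 20] → max 20
[4, 18, 17, 1, 20, 13] → max 20
[18, 17, 1, 20, 13, 11] → max 20
[17, 1, 20, 13, 11, 25] → max 25
[1, 20, 13, 11, 25, 8] → max 25
[20, 13, 11, 25, 8, 5] → max 25
Lowest of these is 20.

20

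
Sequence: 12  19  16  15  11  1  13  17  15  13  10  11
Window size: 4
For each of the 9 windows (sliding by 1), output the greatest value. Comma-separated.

(12, 19, 16, 15) → max 19
(19, 16, 15, 11) → max 19
(16, 15, 11, 1) → max 16
(15, 11, 1, 13) → max 15
(11, 1, 13, 17) → max 17
(1, 13, 17, 15) → max 17
(13, 17, 15, 13) → max 17
(17, 15, 13, 10) → max 17
(15, 13, 10, 11) → max 15

19, 19, 16, 15, 17, 17, 17, 17, 15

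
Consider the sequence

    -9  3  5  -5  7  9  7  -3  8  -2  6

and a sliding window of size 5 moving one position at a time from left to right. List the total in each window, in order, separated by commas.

(-9, 3, 5, -5, 7) → sum 1
(3, 5, -5, 7, 9) → sum 19
(5, -5, 7, 9, 7) → sum 23
(-5, 7, 9, 7, -3) → sum 15
(7, 9, 7, -3, 8) → sum 28
(9, 7, -3, 8, -2) → sum 19
(7, -3, 8, -2, 6) → sum 16

1, 19, 23, 15, 28, 19, 16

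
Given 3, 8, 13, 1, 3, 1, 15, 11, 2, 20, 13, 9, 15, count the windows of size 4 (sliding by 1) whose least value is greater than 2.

1

(3, 8, 13, 1) → min 1
(8, 13, 1, 3) → min 1
(13, 1, 3, 1) → min 1
(1, 3, 1, 15) → min 1
(3, 1, 15, 11) → min 1
(1, 15, 11, 2) → min 1
(15, 11, 2, 20) → min 2
(11, 2, 20, 13) → min 2
(2, 20, 13, 9) → min 2
(20, 13, 9, 15) → min 9  > 2 ✓
1 window satisfy the condition.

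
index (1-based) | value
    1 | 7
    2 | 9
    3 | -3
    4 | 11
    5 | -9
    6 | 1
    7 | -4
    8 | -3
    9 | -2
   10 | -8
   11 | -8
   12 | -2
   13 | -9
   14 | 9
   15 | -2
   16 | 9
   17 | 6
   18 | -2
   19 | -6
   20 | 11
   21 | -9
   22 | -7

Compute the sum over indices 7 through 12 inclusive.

Elements at indices 7..12: -4, -3, -2, -8, -8, -2
sum(-4, -3, -2, -8, -8, -2) = -27

-27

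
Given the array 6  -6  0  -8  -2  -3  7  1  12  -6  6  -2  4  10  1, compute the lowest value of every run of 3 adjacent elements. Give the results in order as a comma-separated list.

-6, -8, -8, -8, -3, -3, 1, -6, -6, -6, -2, -2, 1

(6, -6, 0) → min -6
(-6, 0, -8) → min -8
(0, -8, -2) → min -8
(-8, -2, -3) → min -8
(-2, -3, 7) → min -3
(-3, 7, 1) → min -3
(7, 1, 12) → min 1
(1, 12, -6) → min -6
(12, -6, 6) → min -6
(-6, 6, -2) → min -6
(6, -2, 4) → min -2
(-2, 4, 10) → min -2
(4, 10, 1) → min 1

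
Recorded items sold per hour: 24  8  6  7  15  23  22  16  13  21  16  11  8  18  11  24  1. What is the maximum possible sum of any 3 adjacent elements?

61

Window sums for each of the 15 positions:
24 8 6 → sum 38
8 6 7 → sum 21
6 7 15 → sum 28
7 15 23 → sum 45
15 23 22 → sum 60
23 22 16 → sum 61
22 16 13 → sum 51
16 13 21 → sum 50
13 21 16 → sum 50
21 16 11 → sum 48
16 11 8 → sum 35
11 8 18 → sum 37
8 18 11 → sum 37
18 11 24 → sum 53
11 24 1 → sum 36
Maximum of these is 61.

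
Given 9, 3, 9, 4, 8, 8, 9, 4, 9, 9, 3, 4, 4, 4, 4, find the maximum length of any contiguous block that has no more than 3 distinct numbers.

9

[9] 1 distinct, len 1
[9, 3] 2 distinct, len 2
[9, 3, 9] 2 distinct, len 3
[9, 3, 9, 4] 3 distinct, len 4
[9, 4, 8] 3 distinct, len 3
[9, 4, 8, 8] 3 distinct, len 4
[9, 4, 8, 8, 9] 3 distinct, len 5
[9, 4, 8, 8, 9, 4] 3 distinct, len 6
[9, 4, 8, 8, 9, 4, 9] 3 distinct, len 7
[9, 4, 8, 8, 9, 4, 9, 9] 3 distinct, len 8
[9, 4, 9, 9, 3] 3 distinct, len 5
[9, 4, 9, 9, 3, 4] 3 distinct, len 6
[9, 4, 9, 9, 3, 4, 4] 3 distinct, len 7
[9, 4, 9, 9, 3, 4, 4, 4] 3 distinct, len 8
[9, 4, 9, 9, 3, 4, 4, 4, 4] 3 distinct, len 9
Longest length with ≤3 distinct: 9.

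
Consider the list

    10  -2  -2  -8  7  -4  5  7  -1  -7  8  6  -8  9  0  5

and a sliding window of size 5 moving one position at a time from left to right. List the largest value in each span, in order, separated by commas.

10, 7, 7, 7, 7, 7, 8, 8, 8, 9, 9, 9

Sliding a size-5 window across the 16 values:
[10, -2, -2, -8, 7] → max 10
[-2, -2, -8, 7, -4] → max 7
[-2, -8, 7, -4, 5] → max 7
[-8, 7, -4, 5, 7] → max 7
[7, -4, 5, 7, -1] → max 7
[-4, 5, 7, -1, -7] → max 7
[5, 7, -1, -7, 8] → max 8
[7, -1, -7, 8, 6] → max 8
[-1, -7, 8, 6, -8] → max 8
[-7, 8, 6, -8, 9] → max 9
[8, 6, -8, 9, 0] → max 9
[6, -8, 9, 0, 5] → max 9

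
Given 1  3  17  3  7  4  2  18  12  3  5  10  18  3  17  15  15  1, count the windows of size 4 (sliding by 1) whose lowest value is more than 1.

13

1 3 17 3 → min 1
3 17 3 7 → min 3  > 1 ✓
17 3 7 4 → min 3  > 1 ✓
3 7 4 2 → min 2  > 1 ✓
7 4 2 18 → min 2  > 1 ✓
4 2 18 12 → min 2  > 1 ✓
2 18 12 3 → min 2  > 1 ✓
18 12 3 5 → min 3  > 1 ✓
12 3 5 10 → min 3  > 1 ✓
3 5 10 18 → min 3  > 1 ✓
5 10 18 3 → min 3  > 1 ✓
10 18 3 17 → min 3  > 1 ✓
18 3 17 15 → min 3  > 1 ✓
3 17 15 15 → min 3  > 1 ✓
17 15 15 1 → min 1
13 windows satisfy the condition.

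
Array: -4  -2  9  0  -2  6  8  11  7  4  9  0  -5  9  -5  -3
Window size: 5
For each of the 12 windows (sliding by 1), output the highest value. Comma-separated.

9, 9, 9, 11, 11, 11, 11, 11, 9, 9, 9, 9

-4 -2 9 0 -2 → max 9
-2 9 0 -2 6 → max 9
9 0 -2 6 8 → max 9
0 -2 6 8 11 → max 11
-2 6 8 11 7 → max 11
6 8 11 7 4 → max 11
8 11 7 4 9 → max 11
11 7 4 9 0 → max 11
7 4 9 0 -5 → max 9
4 9 0 -5 9 → max 9
9 0 -5 9 -5 → max 9
0 -5 9 -5 -3 → max 9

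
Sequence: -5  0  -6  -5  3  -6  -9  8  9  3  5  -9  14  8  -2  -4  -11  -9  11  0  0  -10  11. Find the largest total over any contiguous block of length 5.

22

[-5, 0, -6, -5, 3] → sum -13
[0, -6, -5, 3, -6] → sum -14
[-6, -5, 3, -6, -9] → sum -23
[-5, 3, -6, -9, 8] → sum -9
[3, -6, -9, 8, 9] → sum 5
[-6, -9, 8, 9, 3] → sum 5
[-9, 8, 9, 3, 5] → sum 16
[8, 9, 3, 5, -9] → sum 16
[9, 3, 5, -9, 14] → sum 22
[3, 5, -9, 14, 8] → sum 21
[5, -9, 14, 8, -2] → sum 16
[-9, 14, 8, -2, -4] → sum 7
[14, 8, -2, -4, -11] → sum 5
[8, -2, -4, -11, -9] → sum -18
[-2, -4, -11, -9, 11] → sum -15
[-4, -11, -9, 11, 0] → sum -13
[-11, -9, 11, 0, 0] → sum -9
[-9, 11, 0, 0, -10] → sum -8
[11, 0, 0, -10, 11] → sum 12
Largest of these is 22.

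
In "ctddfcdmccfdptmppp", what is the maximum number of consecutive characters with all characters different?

6

[c] len 1
[c, t] len 2
[c, t, d] len 3
[d] len 1
[d, f] len 2
[d, f, c] len 3
[f, c, d] len 3
[f, c, d, m] len 4
[d, m, c] len 3
[c] len 1
[c, f] len 2
[c, f, d] len 3
[c, f, d, p] len 4
[c, f, d, p, t] len 5
[c, f, d, p, t, m] len 6
[t, m, p] len 3
[p] len 1
[p] len 1
Longest all-distinct length: 6.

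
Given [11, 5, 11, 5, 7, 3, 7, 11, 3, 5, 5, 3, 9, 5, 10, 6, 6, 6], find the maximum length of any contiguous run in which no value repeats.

5

add 11: [11] len 1
add 5: [11, 5] len 2
add 11 (repeat 11, move left end past it): [5, 11] len 2
add 5 (repeat 5, move left end past it): [11, 5] len 2
add 7: [11, 5, 7] len 3
add 3: [11, 5, 7, 3] len 4
add 7 (repeat 7, move left end past it): [3, 7] len 2
add 11: [3, 7, 11] len 3
add 3 (repeat 3, move left end past it): [7, 11, 3] len 3
add 5: [7, 11, 3, 5] len 4
add 5 (repeat 5, move left end past it): [5] len 1
add 3: [5, 3] len 2
add 9: [5, 3, 9] len 3
add 5 (repeat 5, move left end past it): [3, 9, 5] len 3
add 10: [3, 9, 5, 10] len 4
add 6: [3, 9, 5, 10, 6] len 5
add 6 (repeat 6, move left end past it): [6] len 1
add 6 (repeat 6, move left end past it): [6] len 1
Longest all-distinct length: 5.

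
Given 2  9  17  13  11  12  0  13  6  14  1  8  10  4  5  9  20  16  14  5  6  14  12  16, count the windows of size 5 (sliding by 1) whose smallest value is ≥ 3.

(2, 9, 17, 13, 11) → min 2
(9, 17, 13, 11, 12) → min 9  ≥ 3 ✓
(17, 13, 11, 12, 0) → min 0
(13, 11, 12, 0, 13) → min 0
(11, 12, 0, 13, 6) → min 0
(12, 0, 13, 6, 14) → min 0
(0, 13, 6, 14, 1) → min 0
(13, 6, 14, 1, 8) → min 1
(6, 14, 1, 8, 10) → min 1
(14, 1, 8, 10, 4) → min 1
(1, 8, 10, 4, 5) → min 1
(8, 10, 4, 5, 9) → min 4  ≥ 3 ✓
(10, 4, 5, 9, 20) → min 4  ≥ 3 ✓
(4, 5, 9, 20, 16) → min 4  ≥ 3 ✓
(5, 9, 20, 16, 14) → min 5  ≥ 3 ✓
(9, 20, 16, 14, 5) → min 5  ≥ 3 ✓
(20, 16, 14, 5, 6) → min 5  ≥ 3 ✓
(16, 14, 5, 6, 14) → min 5  ≥ 3 ✓
(14, 5, 6, 14, 12) → min 5  ≥ 3 ✓
(5, 6, 14, 12, 16) → min 5  ≥ 3 ✓
10 windows satisfy the condition.

10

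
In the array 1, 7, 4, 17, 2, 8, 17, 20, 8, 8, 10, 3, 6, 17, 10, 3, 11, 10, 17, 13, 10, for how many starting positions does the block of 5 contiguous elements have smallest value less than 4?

(1, 7, 4, 17, 2) → min 1  < 4 ✓
(7, 4, 17, 2, 8) → min 2  < 4 ✓
(4, 17, 2, 8, 17) → min 2  < 4 ✓
(17, 2, 8, 17, 20) → min 2  < 4 ✓
(2, 8, 17, 20, 8) → min 2  < 4 ✓
(8, 17, 20, 8, 8) → min 8
(17, 20, 8, 8, 10) → min 8
(20, 8, 8, 10, 3) → min 3  < 4 ✓
(8, 8, 10, 3, 6) → min 3  < 4 ✓
(8, 10, 3, 6, 17) → min 3  < 4 ✓
(10, 3, 6, 17, 10) → min 3  < 4 ✓
(3, 6, 17, 10, 3) → min 3  < 4 ✓
(6, 17, 10, 3, 11) → min 3  < 4 ✓
(17, 10, 3, 11, 10) → min 3  < 4 ✓
(10, 3, 11, 10, 17) → min 3  < 4 ✓
(3, 11, 10, 17, 13) → min 3  < 4 ✓
(11, 10, 17, 13, 10) → min 10
14 windows satisfy the condition.

14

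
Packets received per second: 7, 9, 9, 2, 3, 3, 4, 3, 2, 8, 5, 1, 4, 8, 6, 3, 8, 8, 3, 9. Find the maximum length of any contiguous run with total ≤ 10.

add 7: [7] sum 7, len 1
add 9: [9] sum 9, len 1
add 9: [9] sum 9, len 1
add 2: [2] sum 2, len 1
add 3: [2, 3] sum 5, len 2
add 3: [2, 3, 3] sum 8, len 3
add 4: [3, 3, 4] sum 10, len 3
add 3: [3, 4, 3] sum 10, len 3
add 2: [4, 3, 2] sum 9, len 3
add 8: [2, 8] sum 10, len 2
add 5: [5] sum 5, len 1
add 1: [5, 1] sum 6, len 2
add 4: [5, 1, 4] sum 10, len 3
add 8: [8] sum 8, len 1
add 6: [6] sum 6, len 1
add 3: [6, 3] sum 9, len 2
add 8: [8] sum 8, len 1
add 8: [8] sum 8, len 1
add 3: [3] sum 3, len 1
add 9: [9] sum 9, len 1
Longest length seen: 3.

3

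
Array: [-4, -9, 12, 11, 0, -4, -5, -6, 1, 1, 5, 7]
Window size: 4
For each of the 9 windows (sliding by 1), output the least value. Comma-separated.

-9, -9, -4, -5, -6, -6, -6, -6, 1

-4 -9 12 11 → min -9
-9 12 11 0 → min -9
12 11 0 -4 → min -4
11 0 -4 -5 → min -5
0 -4 -5 -6 → min -6
-4 -5 -6 1 → min -6
-5 -6 1 1 → min -6
-6 1 1 5 → min -6
1 1 5 7 → min 1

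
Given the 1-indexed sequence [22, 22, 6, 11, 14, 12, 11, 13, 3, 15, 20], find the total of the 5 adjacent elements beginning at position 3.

Elements at indices 3..7: 6, 11, 14, 12, 11
sum(6, 11, 14, 12, 11) = 54

54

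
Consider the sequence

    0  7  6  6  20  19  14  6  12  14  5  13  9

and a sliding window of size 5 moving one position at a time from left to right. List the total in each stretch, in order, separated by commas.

39, 58, 65, 65, 71, 65, 51, 50, 53

Sliding a size-5 window across the 13 values:
[0, 7, 6, 6, 20] → sum 39
[7, 6, 6, 20, 19] → sum 58
[6, 6, 20, 19, 14] → sum 65
[6, 20, 19, 14, 6] → sum 65
[20, 19, 14, 6, 12] → sum 71
[19, 14, 6, 12, 14] → sum 65
[14, 6, 12, 14, 5] → sum 51
[6, 12, 14, 5, 13] → sum 50
[12, 14, 5, 13, 9] → sum 53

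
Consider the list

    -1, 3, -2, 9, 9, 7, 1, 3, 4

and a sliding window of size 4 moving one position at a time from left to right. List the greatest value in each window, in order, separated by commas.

9, 9, 9, 9, 9, 7

-1 3 -2 9 → max 9
3 -2 9 9 → max 9
-2 9 9 7 → max 9
9 9 7 1 → max 9
9 7 1 3 → max 9
7 1 3 4 → max 7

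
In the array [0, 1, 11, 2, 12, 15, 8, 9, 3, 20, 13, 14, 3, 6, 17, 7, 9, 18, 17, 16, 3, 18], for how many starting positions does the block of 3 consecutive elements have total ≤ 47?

[0, 1, 11] → sum 12  ≤ 47 ✓
[1, 11, 2] → sum 14  ≤ 47 ✓
[11, 2, 12] → sum 25  ≤ 47 ✓
[2, 12, 15] → sum 29  ≤ 47 ✓
[12, 15, 8] → sum 35  ≤ 47 ✓
[15, 8, 9] → sum 32  ≤ 47 ✓
[8, 9, 3] → sum 20  ≤ 47 ✓
[9, 3, 20] → sum 32  ≤ 47 ✓
[3, 20, 13] → sum 36  ≤ 47 ✓
[20, 13, 14] → sum 47  ≤ 47 ✓
[13, 14, 3] → sum 30  ≤ 47 ✓
[14, 3, 6] → sum 23  ≤ 47 ✓
[3, 6, 17] → sum 26  ≤ 47 ✓
[6, 17, 7] → sum 30  ≤ 47 ✓
[17, 7, 9] → sum 33  ≤ 47 ✓
[7, 9, 18] → sum 34  ≤ 47 ✓
[9, 18, 17] → sum 44  ≤ 47 ✓
[18, 17, 16] → sum 51
[17, 16, 3] → sum 36  ≤ 47 ✓
[16, 3, 18] → sum 37  ≤ 47 ✓
19 windows satisfy the condition.

19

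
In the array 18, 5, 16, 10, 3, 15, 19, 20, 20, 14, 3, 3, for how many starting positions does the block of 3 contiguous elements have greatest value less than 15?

(18, 5, 16) → max 18
(5, 16, 10) → max 16
(16, 10, 3) → max 16
(10, 3, 15) → max 15
(3, 15, 19) → max 19
(15, 19, 20) → max 20
(19, 20, 20) → max 20
(20, 20, 14) → max 20
(20, 14, 3) → max 20
(14, 3, 3) → max 14  < 15 ✓
1 window satisfy the condition.

1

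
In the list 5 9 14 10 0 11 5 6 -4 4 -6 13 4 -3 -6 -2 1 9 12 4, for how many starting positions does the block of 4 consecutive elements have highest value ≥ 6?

[5, 9, 14, 10] → max 14  ≥ 6 ✓
[9, 14, 10, 0] → max 14  ≥ 6 ✓
[14, 10, 0, 11] → max 14  ≥ 6 ✓
[10, 0, 11, 5] → max 11  ≥ 6 ✓
[0, 11, 5, 6] → max 11  ≥ 6 ✓
[11, 5, 6, -4] → max 11  ≥ 6 ✓
[5, 6, -4, 4] → max 6  ≥ 6 ✓
[6, -4, 4, -6] → max 6  ≥ 6 ✓
[-4, 4, -6, 13] → max 13  ≥ 6 ✓
[4, -6, 13, 4] → max 13  ≥ 6 ✓
[-6, 13, 4, -3] → max 13  ≥ 6 ✓
[13, 4, -3, -6] → max 13  ≥ 6 ✓
[4, -3, -6, -2] → max 4
[-3, -6, -2, 1] → max 1
[-6, -2, 1, 9] → max 9  ≥ 6 ✓
[-2, 1, 9, 12] → max 12  ≥ 6 ✓
[1, 9, 12, 4] → max 12  ≥ 6 ✓
15 windows satisfy the condition.

15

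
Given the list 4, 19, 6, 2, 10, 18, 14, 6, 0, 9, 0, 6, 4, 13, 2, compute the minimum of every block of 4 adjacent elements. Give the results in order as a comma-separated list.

2, 2, 2, 2, 6, 0, 0, 0, 0, 0, 0, 2

(4, 19, 6, 2) → min 2
(19, 6, 2, 10) → min 2
(6, 2, 10, 18) → min 2
(2, 10, 18, 14) → min 2
(10, 18, 14, 6) → min 6
(18, 14, 6, 0) → min 0
(14, 6, 0, 9) → min 0
(6, 0, 9, 0) → min 0
(0, 9, 0, 6) → min 0
(9, 0, 6, 4) → min 0
(0, 6, 4, 13) → min 0
(6, 4, 13, 2) → min 2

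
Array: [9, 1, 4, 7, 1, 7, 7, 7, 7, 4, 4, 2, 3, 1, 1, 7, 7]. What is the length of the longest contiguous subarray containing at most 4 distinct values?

[9] 1 distinct, len 1
[9, 1] 2 distinct, len 2
[9, 1, 4] 3 distinct, len 3
[9, 1, 4, 7] 4 distinct, len 4
[9, 1, 4, 7, 1] 4 distinct, len 5
[9, 1, 4, 7, 1, 7] 4 distinct, len 6
[9, 1, 4, 7, 1, 7, 7] 4 distinct, len 7
[9, 1, 4, 7, 1, 7, 7, 7] 4 distinct, len 8
[9, 1, 4, 7, 1, 7, 7, 7, 7] 4 distinct, len 9
[9, 1, 4, 7, 1, 7, 7, 7, 7, 4] 4 distinct, len 10
[9, 1, 4, 7, 1, 7, 7, 7, 7, 4, 4] 4 distinct, len 11
[1, 4, 7, 1, 7, 7, 7, 7, 4, 4, 2] 4 distinct, len 11
[7, 7, 7, 7, 4, 4, 2, 3] 4 distinct, len 8
[4, 4, 2, 3, 1] 4 distinct, len 5
[4, 4, 2, 3, 1, 1] 4 distinct, len 6
[2, 3, 1, 1, 7] 4 distinct, len 5
[2, 3, 1, 1, 7, 7] 4 distinct, len 6
Longest length with ≤4 distinct: 11.

11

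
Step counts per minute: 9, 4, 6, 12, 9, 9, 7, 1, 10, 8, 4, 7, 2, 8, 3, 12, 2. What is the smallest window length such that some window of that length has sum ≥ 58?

add 9: running sum 9 < 58
add 4: running sum 13 < 58
add 6: running sum 19 < 58
add 12: running sum 31 < 58
add 9: running sum 40 < 58
add 9: running sum 49 < 58
add 7: running sum 56 < 58
add 1: running sum 57 < 58
add 10: shortest ending here [4, 6, 12, 9, 9, 7, 1, 10] sum 58, len 8
add 8: shortest ending here [6, 12, 9, 9, 7, 1, 10, 8] sum 62, len 8
add 4: shortest ending here [12, 9, 9, 7, 1, 10, 8, 4] sum 60, len 8
add 7: shortest ending here [12, 9, 9, 7, 1, 10, 8, 4, 7] sum 67, len 9
add 2: shortest ending here [12, 9, 9, 7, 1, 10, 8, 4, 7, 2] sum 69, len 10
add 8: shortest ending here [9, 9, 7, 1, 10, 8, 4, 7, 2, 8] sum 65, len 10
add 3: shortest ending here [9, 7, 1, 10, 8, 4, 7, 2, 8, 3] sum 59, len 10
add 12: shortest ending here [7, 1, 10, 8, 4, 7, 2, 8, 3, 12] sum 62, len 10
add 2: shortest ending here [7, 1, 10, 8, 4, 7, 2, 8, 3, 12, 2] sum 64, len 11
Shortest qualifying length: 8.

8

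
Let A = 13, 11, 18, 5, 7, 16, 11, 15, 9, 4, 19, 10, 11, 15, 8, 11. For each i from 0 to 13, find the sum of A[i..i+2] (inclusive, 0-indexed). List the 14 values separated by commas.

42, 34, 30, 28, 34, 42, 35, 28, 32, 33, 40, 36, 34, 34

(13, 11, 18) → sum 42
(11, 18, 5) → sum 34
(18, 5, 7) → sum 30
(5, 7, 16) → sum 28
(7, 16, 11) → sum 34
(16, 11, 15) → sum 42
(11, 15, 9) → sum 35
(15, 9, 4) → sum 28
(9, 4, 19) → sum 32
(4, 19, 10) → sum 33
(19, 10, 11) → sum 40
(10, 11, 15) → sum 36
(11, 15, 8) → sum 34
(15, 8, 11) → sum 34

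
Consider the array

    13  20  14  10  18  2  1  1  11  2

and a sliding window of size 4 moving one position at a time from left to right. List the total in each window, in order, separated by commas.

57, 62, 44, 31, 22, 15, 15

(13, 20, 14, 10) → sum 57
(20, 14, 10, 18) → sum 62
(14, 10, 18, 2) → sum 44
(10, 18, 2, 1) → sum 31
(18, 2, 1, 1) → sum 22
(2, 1, 1, 11) → sum 15
(1, 1, 11, 2) → sum 15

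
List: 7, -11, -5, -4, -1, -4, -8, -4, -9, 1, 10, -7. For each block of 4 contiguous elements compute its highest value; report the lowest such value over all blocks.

[7, -11, -5, -4] → max 7
[-11, -5, -4, -1] → max -1
[-5, -4, -1, -4] → max -1
[-4, -1, -4, -8] → max -1
[-1, -4, -8, -4] → max -1
[-4, -8, -4, -9] → max -4
[-8, -4, -9, 1] → max 1
[-4, -9, 1, 10] → max 10
[-9, 1, 10, -7] → max 10
Lowest of these is -4.

-4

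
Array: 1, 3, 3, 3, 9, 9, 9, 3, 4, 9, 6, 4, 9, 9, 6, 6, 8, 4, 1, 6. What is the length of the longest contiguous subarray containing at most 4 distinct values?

15

Extend right; when distinct count exceeds 4, shrink from the left:
[1] 1 distinct, len 1
[1, 3] 2 distinct, len 2
[1, 3, 3] 2 distinct, len 3
[1, 3, 3, 3] 2 distinct, len 4
[1, 3, 3, 3, 9] 3 distinct, len 5
[1, 3, 3, 3, 9, 9] 3 distinct, len 6
[1, 3, 3, 3, 9, 9, 9] 3 distinct, len 7
[1, 3, 3, 3, 9, 9, 9, 3] 3 distinct, len 8
[1, 3, 3, 3, 9, 9, 9, 3, 4] 4 distinct, len 9
[1, 3, 3, 3, 9, 9, 9, 3, 4, 9] 4 distinct, len 10
[3, 3, 3, 9, 9, 9, 3, 4, 9, 6] 4 distinct, len 10
[3, 3, 3, 9, 9, 9, 3, 4, 9, 6, 4] 4 distinct, len 11
[3, 3, 3, 9, 9, 9, 3, 4, 9, 6, 4, 9] 4 distinct, len 12
[3, 3, 3, 9, 9, 9, 3, 4, 9, 6, 4, 9, 9] 4 distinct, len 13
[3, 3, 3, 9, 9, 9, 3, 4, 9, 6, 4, 9, 9, 6] 4 distinct, len 14
[3, 3, 3, 9, 9, 9, 3, 4, 9, 6, 4, 9, 9, 6, 6] 4 distinct, len 15
[4, 9, 6, 4, 9, 9, 6, 6, 8] 4 distinct, len 9
[4, 9, 6, 4, 9, 9, 6, 6, 8, 4] 4 distinct, len 10
[6, 6, 8, 4, 1] 4 distinct, len 5
[6, 6, 8, 4, 1, 6] 4 distinct, len 6
Longest length with ≤4 distinct: 15.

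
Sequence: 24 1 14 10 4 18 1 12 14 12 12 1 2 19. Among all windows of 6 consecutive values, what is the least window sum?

Window sums for each of the 9 positions:
[24, 1, 14, 10, 4, 18] → sum 71
[1, 14, 10, 4, 18, 1] → sum 48
[14, 10, 4, 18, 1, 12] → sum 59
[10, 4, 18, 1, 12, 14] → sum 59
[4, 18, 1, 12, 14, 12] → sum 61
[18, 1, 12, 14, 12, 12] → sum 69
[1, 12, 14, 12, 12, 1] → sum 52
[12, 14, 12, 12, 1, 2] → sum 53
[14, 12, 12, 1, 2, 19] → sum 60
Least of these is 48.

48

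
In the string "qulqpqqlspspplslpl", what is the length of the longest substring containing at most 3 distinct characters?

Extend right; when distinct count exceeds 3, shrink from the left:
[q] 1 distinct, len 1
[q, u] 2 distinct, len 2
[q, u, l] 3 distinct, len 3
[q, u, l, q] 3 distinct, len 4
[l, q, p] 3 distinct, len 3
[l, q, p, q] 3 distinct, len 4
[l, q, p, q, q] 3 distinct, len 5
[l, q, p, q, q, l] 3 distinct, len 6
[q, q, l, s] 3 distinct, len 4
[l, s, p] 3 distinct, len 3
[l, s, p, s] 3 distinct, len 4
[l, s, p, s, p] 3 distinct, len 5
[l, s, p, s, p, p] 3 distinct, len 6
[l, s, p, s, p, p, l] 3 distinct, len 7
[l, s, p, s, p, p, l, s] 3 distinct, len 8
[l, s, p, s, p, p, l, s, l] 3 distinct, len 9
[l, s, p, s, p, p, l, s, l, p] 3 distinct, len 10
[l, s, p, s, p, p, l, s, l, p, l] 3 distinct, len 11
Longest length with ≤3 distinct: 11.

11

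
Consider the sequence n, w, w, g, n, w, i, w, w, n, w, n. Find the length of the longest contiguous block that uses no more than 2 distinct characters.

5

add n: window [n] (1 distinct), len 1
add w: window [n, w] (2 distinct), len 2
add w: window [n, w, w] (2 distinct), len 3
add g: window [w, w, g] (2 distinct), len 3
add n: window [g, n] (2 distinct), len 2
add w: window [n, w] (2 distinct), len 2
add i: window [w, i] (2 distinct), len 2
add w: window [w, i, w] (2 distinct), len 3
add w: window [w, i, w, w] (2 distinct), len 4
add n: window [w, w, n] (2 distinct), len 3
add w: window [w, w, n, w] (2 distinct), len 4
add n: window [w, w, n, w, n] (2 distinct), len 5
Longest length with ≤2 distinct: 5.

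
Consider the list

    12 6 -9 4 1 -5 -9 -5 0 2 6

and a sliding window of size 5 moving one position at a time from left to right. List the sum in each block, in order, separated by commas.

12 6 -9 4 1 → sum 14
6 -9 4 1 -5 → sum -3
-9 4 1 -5 -9 → sum -18
4 1 -5 -9 -5 → sum -14
1 -5 -9 -5 0 → sum -18
-5 -9 -5 0 2 → sum -17
-9 -5 0 2 6 → sum -6

14, -3, -18, -14, -18, -17, -6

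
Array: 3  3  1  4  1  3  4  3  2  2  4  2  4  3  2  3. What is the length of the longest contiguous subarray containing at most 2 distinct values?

5

add 3: window [3] (1 distinct), len 1
add 3: window [3, 3] (1 distinct), len 2
add 1: window [3, 3, 1] (2 distinct), len 3
add 4: window [1, 4] (2 distinct), len 2
add 1: window [1, 4, 1] (2 distinct), len 3
add 3: window [1, 3] (2 distinct), len 2
add 4: window [3, 4] (2 distinct), len 2
add 3: window [3, 4, 3] (2 distinct), len 3
add 2: window [3, 2] (2 distinct), len 2
add 2: window [3, 2, 2] (2 distinct), len 3
add 4: window [2, 2, 4] (2 distinct), len 3
add 2: window [2, 2, 4, 2] (2 distinct), len 4
add 4: window [2, 2, 4, 2, 4] (2 distinct), len 5
add 3: window [4, 3] (2 distinct), len 2
add 2: window [3, 2] (2 distinct), len 2
add 3: window [3, 2, 3] (2 distinct), len 3
Longest length with ≤2 distinct: 5.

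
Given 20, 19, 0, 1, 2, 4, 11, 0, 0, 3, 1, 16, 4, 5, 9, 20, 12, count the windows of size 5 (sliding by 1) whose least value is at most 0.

[20, 19, 0, 1, 2] → min 0  ≤ 0 ✓
[19, 0, 1, 2, 4] → min 0  ≤ 0 ✓
[0, 1, 2, 4, 11] → min 0  ≤ 0 ✓
[1, 2, 4, 11, 0] → min 0  ≤ 0 ✓
[2, 4, 11, 0, 0] → min 0  ≤ 0 ✓
[4, 11, 0, 0, 3] → min 0  ≤ 0 ✓
[11, 0, 0, 3, 1] → min 0  ≤ 0 ✓
[0, 0, 3, 1, 16] → min 0  ≤ 0 ✓
[0, 3, 1, 16, 4] → min 0  ≤ 0 ✓
[3, 1, 16, 4, 5] → min 1
[1, 16, 4, 5, 9] → min 1
[16, 4, 5, 9, 20] → min 4
[4, 5, 9, 20, 12] → min 4
9 windows satisfy the condition.

9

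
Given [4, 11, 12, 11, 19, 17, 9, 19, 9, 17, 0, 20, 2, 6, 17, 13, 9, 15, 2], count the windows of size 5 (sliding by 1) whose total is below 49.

4

(4, 11, 12, 11, 19) → sum 57
(11, 12, 11, 19, 17) → sum 70
(12, 11, 19, 17, 9) → sum 68
(11, 19, 17, 9, 19) → sum 75
(19, 17, 9, 19, 9) → sum 73
(17, 9, 19, 9, 17) → sum 71
(9, 19, 9, 17, 0) → sum 54
(19, 9, 17, 0, 20) → sum 65
(9, 17, 0, 20, 2) → sum 48  < 49 ✓
(17, 0, 20, 2, 6) → sum 45  < 49 ✓
(0, 20, 2, 6, 17) → sum 45  < 49 ✓
(20, 2, 6, 17, 13) → sum 58
(2, 6, 17, 13, 9) → sum 47  < 49 ✓
(6, 17, 13, 9, 15) → sum 60
(17, 13, 9, 15, 2) → sum 56
4 windows satisfy the condition.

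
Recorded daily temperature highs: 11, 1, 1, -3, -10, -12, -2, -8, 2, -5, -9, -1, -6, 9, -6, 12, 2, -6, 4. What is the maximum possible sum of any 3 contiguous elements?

11 1 1 → sum 13
1 1 -3 → sum -1
1 -3 -10 → sum -12
-3 -10 -12 → sum -25
-10 -12 -2 → sum -24
-12 -2 -8 → sum -22
-2 -8 2 → sum -8
-8 2 -5 → sum -11
2 -5 -9 → sum -12
-5 -9 -1 → sum -15
-9 -1 -6 → sum -16
-1 -6 9 → sum 2
-6 9 -6 → sum -3
9 -6 12 → sum 15
-6 12 2 → sum 8
12 2 -6 → sum 8
2 -6 4 → sum 0
Maximum of these is 15.

15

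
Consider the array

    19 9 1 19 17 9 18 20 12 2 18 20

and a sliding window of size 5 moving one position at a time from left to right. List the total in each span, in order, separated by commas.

[19, 9, 1, 19, 17] → sum 65
[9, 1, 19, 17, 9] → sum 55
[1, 19, 17, 9, 18] → sum 64
[19, 17, 9, 18, 20] → sum 83
[17, 9, 18, 20, 12] → sum 76
[9, 18, 20, 12, 2] → sum 61
[18, 20, 12, 2, 18] → sum 70
[20, 12, 2, 18, 20] → sum 72

65, 55, 64, 83, 76, 61, 70, 72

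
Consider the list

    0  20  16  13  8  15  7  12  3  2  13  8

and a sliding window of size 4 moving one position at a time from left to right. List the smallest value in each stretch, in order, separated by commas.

(0, 20, 16, 13) → min 0
(20, 16, 13, 8) → min 8
(16, 13, 8, 15) → min 8
(13, 8, 15, 7) → min 7
(8, 15, 7, 12) → min 7
(15, 7, 12, 3) → min 3
(7, 12, 3, 2) → min 2
(12, 3, 2, 13) → min 2
(3, 2, 13, 8) → min 2

0, 8, 8, 7, 7, 3, 2, 2, 2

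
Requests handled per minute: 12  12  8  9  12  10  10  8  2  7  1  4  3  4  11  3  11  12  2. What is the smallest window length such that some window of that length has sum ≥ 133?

18

add 12: running sum 12 < 133
add 12: running sum 24 < 133
add 8: running sum 32 < 133
add 9: running sum 41 < 133
add 12: running sum 53 < 133
add 10: running sum 63 < 133
add 10: running sum 73 < 133
add 8: running sum 81 < 133
add 2: running sum 83 < 133
add 7: running sum 90 < 133
add 1: running sum 91 < 133
add 4: running sum 95 < 133
add 3: running sum 98 < 133
add 4: running sum 102 < 133
add 11: running sum 113 < 133
add 3: running sum 116 < 133
add 11: running sum 127 < 133
end 17: [12, 12, 8, 9, 12, 10, 10, 8, 2, 7, 1, 4, 3, 4, 11, 3, 11, 12] sum 139, len 18
end 18: [12, 12, 8, 9, 12, 10, 10, 8, 2, 7, 1, 4, 3, 4, 11, 3, 11, 12, 2] sum 141, len 19
Shortest qualifying length: 18.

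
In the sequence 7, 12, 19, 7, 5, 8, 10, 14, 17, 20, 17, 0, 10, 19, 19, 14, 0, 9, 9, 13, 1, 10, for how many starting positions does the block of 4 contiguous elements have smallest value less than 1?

8

[7, 12, 19, 7] → min 7
[12, 19, 7, 5] → min 5
[19, 7, 5, 8] → min 5
[7, 5, 8, 10] → min 5
[5, 8, 10, 14] → min 5
[8, 10, 14, 17] → min 8
[10, 14, 17, 20] → min 10
[14, 17, 20, 17] → min 14
[17, 20, 17, 0] → min 0  < 1 ✓
[20, 17, 0, 10] → min 0  < 1 ✓
[17, 0, 10, 19] → min 0  < 1 ✓
[0, 10, 19, 19] → min 0  < 1 ✓
[10, 19, 19, 14] → min 10
[19, 19, 14, 0] → min 0  < 1 ✓
[19, 14, 0, 9] → min 0  < 1 ✓
[14, 0, 9, 9] → min 0  < 1 ✓
[0, 9, 9, 13] → min 0  < 1 ✓
[9, 9, 13, 1] → min 1
[9, 13, 1, 10] → min 1
8 windows satisfy the condition.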